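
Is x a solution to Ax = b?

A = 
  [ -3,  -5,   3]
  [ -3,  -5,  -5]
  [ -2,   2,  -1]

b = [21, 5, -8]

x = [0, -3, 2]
Yes

Ax = [21, 5, -8] = b ✓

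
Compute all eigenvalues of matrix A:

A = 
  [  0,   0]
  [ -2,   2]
tr(A) = 2, det(A) = 0
Characteristic polynomial: λ² - tr(A)λ + det(A) = λ² - 2λ
λ² - 2λ = λ(λ - 2)

λ = 2, 0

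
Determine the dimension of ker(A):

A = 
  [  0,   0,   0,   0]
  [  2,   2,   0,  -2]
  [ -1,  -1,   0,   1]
nullity(A) = 3

Row reduce:
Swap R1 ↔ R2
R3 → R3 + (1/2)·R1
REF = 
  [  2,   2,   0,  -2]
  [  0,   0,   0,   0]
  [  0,   0,   0,   0]
Pivot columns: 1 → 1 pivot.
rank(A) = 1, so nullity(A) = 4 - 1 = 3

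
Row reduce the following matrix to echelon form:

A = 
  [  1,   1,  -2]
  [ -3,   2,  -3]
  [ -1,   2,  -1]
Row operations:
R2 → R2 + (3)·R1
R3 → R3 + (1)·R1
R3 → R3 - (3/5)·R2

Resulting echelon form:
REF = 
  [   1,    1,   -2]
  [   0,    5,   -9]
  [   0,    0, 12/5]

Rank = 3 (number of non-zero pivot rows).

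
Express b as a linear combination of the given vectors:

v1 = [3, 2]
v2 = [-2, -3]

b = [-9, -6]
c1 = -3, c2 = 0

b = -3·v1 + 0·v2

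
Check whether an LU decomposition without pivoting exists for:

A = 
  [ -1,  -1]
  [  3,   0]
Yes.
A[1,1] = -1 ≠ 0, so Gaussian elimination proceeds without a row swap: multiplier ℓ₂₁ = (3)/(-1) = -3, and U[2,2] = 0 - (-3)(-1) = -3.
L = 
  [  1,   0]
  [ -3,   1]
U = 
  [ -1,  -1]
  [  0,  -3]
Check row 2 of LU: [(-3)(-1), (-3)(-1) + (-3)] = [3, 0] = row 2 of A ✓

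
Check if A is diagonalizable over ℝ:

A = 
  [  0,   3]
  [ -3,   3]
No

tr(A) = 3, det(A) = 9
Characteristic polynomial: λ² - tr(A)λ + det(A) = λ² - 3λ + 9
λ² - 3λ + 9 = 0  ⇒  λ = (3 ± √((-3)² - 4·(9)))/2 = (3 ± √(-27))/2
  = (3 + 3i√3)/2,  (3 - 3i√3)/2
Eigenvalues: (3 + 3i√3)/2, (3 - 3i√3)/2  (≈ 1.5 + 2.598i, 1.5 - 2.598i)
Has complex eigenvalues (not diagonalizable over ℝ).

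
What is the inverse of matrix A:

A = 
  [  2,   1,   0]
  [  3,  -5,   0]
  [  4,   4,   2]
det(A) = (2)·((-5)(2) - (0)(4)) - (1)·((3)(2) - (0)(4)) + (0)·((3)(4) - (-5)(4))
  = (2)(-10) - (1)(6) + (0)(32)
  = -26
det(A) = -26 ≠ 0, so A is invertible.

Cofactors Cᵢⱼ = (-1)ⁱ⁺ʲ·Mᵢⱼ:
C = 
  [-10,  -6,  32]
  [ -2,   4,  -4]
  [  0,   0, -13]

adj(A) = Cᵀ:
adj(A) = 
  [-10,  -2,   0]
  [ -6,   4,   0]
  [ 32,  -4, -13]

A⁻¹ = (-1/26) · adj(A):
A⁻¹ = 
  [  5/13,   1/13,      0]
  [  3/13,  -2/13,      0]
  [-16/13,   2/13,    1/2]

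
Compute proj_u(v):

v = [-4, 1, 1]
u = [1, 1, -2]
proj_u(v) = [-5/6, -5/6, 5/3]

v·u = (-4)(1) + (1)(1) + (1)(-2) = -5
u·u = (1)² + (1)² + (-2)² = 6
proj_u(v) = (v·u / u·u) × u = (-5/6) × u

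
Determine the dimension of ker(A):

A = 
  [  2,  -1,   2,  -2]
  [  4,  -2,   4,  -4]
nullity(A) = 3

Row reduce:
R2 → R2 - (2)·R1
REF = 
  [  2,  -1,   2,  -2]
  [  0,   0,   0,   0]
Pivot columns: 1 → 1 pivot.
rank(A) = 1, so nullity(A) = 4 - 1 = 3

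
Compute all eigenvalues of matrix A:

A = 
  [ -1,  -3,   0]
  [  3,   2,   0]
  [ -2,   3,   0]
Characteristic polynomial: det(λI - A) = λ³ - λ² + 7λ
The constant term is 0, so λ = 0 is a root: p(λ) = λ(λ² - λ + 7)
λ² - λ + 7 = 0  ⇒  λ = (1 ± √((-1)² - 4·(7)))/2 = (1 ± √(-27))/2
  = (1 + 3i√3)/2,  (1 - 3i√3)/2

λ = 0, (1 + 3i√3)/2, (1 - 3i√3)/2  (≈ 0, 0.5 + 2.598i, 0.5 - 2.598i)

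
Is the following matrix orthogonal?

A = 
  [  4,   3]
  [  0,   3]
No

AᵀA = 
  [ 16,  12]
  [ 12,  18]
≠ I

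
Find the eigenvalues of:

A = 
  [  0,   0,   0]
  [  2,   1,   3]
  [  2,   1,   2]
λ = 0, (3 + √13)/2, (3 - √13)/2  (≈ 0, 3.303, -0.3028)

Characteristic polynomial: det(λI - A) = λ³ - 3λ² - λ
The constant term is 0, so λ = 0 is a root: p(λ) = λ(λ² - 3λ - 1)
λ² - 3λ - 1 = 0  ⇒  λ = (3 ± √((-3)² - 4·(-1)))/2 = (3 ± √(13))/2
  = (3 + √13)/2,  (3 - √13)/2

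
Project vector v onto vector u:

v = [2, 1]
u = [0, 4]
v·u = (2)(0) + (1)(4) = 4
u·u = (0)² + (4)² = 16
proj_u(v) = (v·u / u·u) × u = (4/16) × u = (1/4) × u

proj_u(v) = [0, 1]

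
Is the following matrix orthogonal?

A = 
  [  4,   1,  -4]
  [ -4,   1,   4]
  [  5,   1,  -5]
No

AᵀA = 
  [ 57,   5, -57]
  [  5,   3,  -5]
  [-57,  -5,  57]
≠ I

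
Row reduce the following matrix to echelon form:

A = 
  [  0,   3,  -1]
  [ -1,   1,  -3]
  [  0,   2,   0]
Row operations:
Swap R1 ↔ R2
R3 → R3 - (2/3)·R2

Resulting echelon form:
REF = 
  [ -1,   1,  -3]
  [  0,   3,  -1]
  [  0,   0, 2/3]

Rank = 3 (number of non-zero pivot rows).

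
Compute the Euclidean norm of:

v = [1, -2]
2.236

||v||₂ = √((1)² + (-2)²) = √5 = 2.236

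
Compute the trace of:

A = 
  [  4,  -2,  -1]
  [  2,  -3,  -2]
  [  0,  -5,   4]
5

tr(A) = 4 + -3 + 4 = 5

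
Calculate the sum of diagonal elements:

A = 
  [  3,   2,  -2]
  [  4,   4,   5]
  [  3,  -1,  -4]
3

tr(A) = 3 + 4 + -4 = 3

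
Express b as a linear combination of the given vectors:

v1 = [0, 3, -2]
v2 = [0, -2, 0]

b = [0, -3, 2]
c1 = -1, c2 = 0

b = -1·v1 + 0·v2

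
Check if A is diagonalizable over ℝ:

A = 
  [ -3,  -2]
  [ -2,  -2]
Yes

tr(A) = -5, det(A) = 2
Characteristic polynomial: λ² - tr(A)λ + det(A) = λ² + 5λ + 2
λ² + 5λ + 2 = 0  ⇒  λ = (-5 ± √((5)² - 4·(2)))/2 = (-5 ± √(17))/2
  = (-5 + √17)/2,  (-5 - √17)/2
Eigenvalues: (-5 + √17)/2, (-5 - √17)/2  (≈ -0.4384, -4.562)
The two irrational eigenvalues are distinct (simple), so each has alg. mult. = geom. mult. = 1.
Sum of geometric multiplicities equals n, so A has n independent eigenvectors.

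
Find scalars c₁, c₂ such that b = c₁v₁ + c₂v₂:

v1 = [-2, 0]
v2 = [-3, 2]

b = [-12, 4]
c1 = 3, c2 = 2

b = 3·v1 + 2·v2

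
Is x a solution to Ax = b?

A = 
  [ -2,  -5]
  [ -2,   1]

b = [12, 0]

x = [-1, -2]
Yes

Ax = [12, 0] = b ✓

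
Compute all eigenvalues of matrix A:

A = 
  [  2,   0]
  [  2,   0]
λ = 2, 0

tr(A) = 2, det(A) = 0
Characteristic polynomial: λ² - tr(A)λ + det(A) = λ² - 2λ
λ² - 2λ = λ(λ - 2)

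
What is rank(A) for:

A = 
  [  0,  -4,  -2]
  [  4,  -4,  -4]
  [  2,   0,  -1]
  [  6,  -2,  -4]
rank(A) = 2

Row reduce:
Swap R1 ↔ R2
R3 → R3 - (1/2)·R1
R4 → R4 - (3/2)·R1
R3 → R3 + (1/2)·R2
R4 → R4 + (1)·R2
REF = 
  [  4,  -4,  -4]
  [  0,  -4,  -2]
  [  0,   0,   0]
  [  0,   0,   0]
Pivot columns: 1, 2 → 2 pivots.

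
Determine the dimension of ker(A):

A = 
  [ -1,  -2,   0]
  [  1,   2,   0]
nullity(A) = 2

Row reduce:
R2 → R2 + (1)·R1
REF = 
  [ -1,  -2,   0]
  [  0,   0,   0]
Pivot columns: 1 → 1 pivot.
rank(A) = 1, so nullity(A) = 3 - 1 = 2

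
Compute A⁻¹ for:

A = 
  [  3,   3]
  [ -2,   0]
det(A) = (3)(0) - (3)(-2) = 6
For a 2×2 matrix, A⁻¹ = (1/det(A)) · [[d, -b], [-c, a]]
    = (1/6) · [[0, -3], [2, 3]]

A⁻¹ = 
  [   0, -1/2]
  [ 1/3,  1/2]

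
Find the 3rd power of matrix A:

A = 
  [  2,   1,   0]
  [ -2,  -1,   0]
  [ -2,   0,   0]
A² = A·A:
A²[1,1] = (2)(2) + (1)(-2) + (0)(-2) = 2
A²[1,2] = (2)(1) + (1)(-1) + (0)(0) = 1
A²[1,3] = (2)(0) + (1)(0) + (0)(0) = 0
A²[2,1] = (-2)(2) + (-1)(-2) + (0)(-2) = -2
A²[2,2] = (-2)(1) + (-1)(-1) + (0)(0) = -1
A²[2,3] = (-2)(0) + (-1)(0) + (0)(0) = 0
A²[3,1] = (-2)(2) + (0)(-2) + (0)(-2) = -4
A²[3,2] = (-2)(1) + (0)(-1) + (0)(0) = -2
A²[3,3] = (-2)(0) + (0)(0) + (0)(0) = 0
A² = 
  [  2,   1,   0]
  [ -2,  -1,   0]
  [ -4,  -2,   0]

A^3 = A^2·A:
A^3[1,1] = (2)(2) + (1)(-2) + (0)(-2) = 2
A^3[1,2] = (2)(1) + (1)(-1) + (0)(0) = 1
A^3[1,3] = (2)(0) + (1)(0) + (0)(0) = 0
A^3[2,1] = (-2)(2) + (-1)(-2) + (0)(-2) = -2
A^3[2,2] = (-2)(1) + (-1)(-1) + (0)(0) = -1
A^3[2,3] = (-2)(0) + (-1)(0) + (0)(0) = 0
A^3[3,1] = (-4)(2) + (-2)(-2) + (0)(-2) = -4
A^3[3,2] = (-4)(1) + (-2)(-1) + (0)(0) = -2
A^3[3,3] = (-4)(0) + (-2)(0) + (0)(0) = 0
A^3 = 
  [  2,   1,   0]
  [ -2,  -1,   0]
  [ -4,  -2,   0]

Therefore
A^3 = 
  [  2,   1,   0]
  [ -2,  -1,   0]
  [ -4,  -2,   0]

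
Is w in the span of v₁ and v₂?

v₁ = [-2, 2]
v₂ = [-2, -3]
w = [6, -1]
Yes

Form the augmented matrix and row-reduce:
[v₁|v₂|w] = 
  [ -2,  -2,   6]
  [  2,  -3,  -1]
R2 → R2 + (1)·R1
REF = 
  [ -2,  -2,   6]
  [  0,  -5,   5]

No row of the form [0 0 | nonzero], so the system is consistent. Back-substitution gives c₁ = -2, c₂ = -1: w = (-2)·v₁ + (-1)·v₂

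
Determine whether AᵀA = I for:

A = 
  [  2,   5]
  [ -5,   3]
No

AᵀA = 
  [ 29,  -5]
  [ -5,  34]
≠ I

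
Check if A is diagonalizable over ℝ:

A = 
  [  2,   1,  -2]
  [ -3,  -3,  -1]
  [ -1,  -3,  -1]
No

Characteristic polynomial: det(λI - A) = λ³ + 2λ² - 7λ + 14
By the rational root theorem any rational root is an integer dividing 14; none of those is a root, so p(λ) has no rational roots and hence (being an irreducible cubic) no repeated roots.
Discriminant of the cubic: Δ = -7700
Δ < 0 ⇒ one real eigenvalue and a complex-conjugate pair: λ ≈ -4.349, 1.175 + 1.356i, 1.175 - 1.356i
Has complex eigenvalues (not diagonalizable over ℝ).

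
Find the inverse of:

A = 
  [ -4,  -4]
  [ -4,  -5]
det(A) = (-4)(-5) - (-4)(-4) = 4
For a 2×2 matrix, A⁻¹ = (1/det(A)) · [[d, -b], [-c, a]]
    = (1/4) · [[-5, 4], [4, -4]]

A⁻¹ = 
  [-5/4,    1]
  [   1,   -1]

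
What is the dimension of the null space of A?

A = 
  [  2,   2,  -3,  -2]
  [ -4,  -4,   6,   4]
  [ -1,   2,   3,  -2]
nullity(A) = 2

Row reduce:
R2 → R2 + (2)·R1
R3 → R3 + (1/2)·R1
Swap R2 ↔ R3
REF = 
  [  2,   2,  -3,  -2]
  [  0,   3, 3/2,  -3]
  [  0,   0,   0,   0]
Pivot columns: 1, 2 → 2 pivots.
rank(A) = 2, so nullity(A) = 4 - 2 = 2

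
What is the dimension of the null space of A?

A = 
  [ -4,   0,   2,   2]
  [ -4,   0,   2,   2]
nullity(A) = 3

Row reduce:
R2 → R2 - (1)·R1
REF = 
  [ -4,   0,   2,   2]
  [  0,   0,   0,   0]
Pivot columns: 1 → 1 pivot.
rank(A) = 1, so nullity(A) = 4 - 1 = 3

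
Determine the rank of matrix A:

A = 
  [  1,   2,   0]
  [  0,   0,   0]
rank(A) = 1

Row reduce:
(no row operations needed)
REF = 
  [  1,   2,   0]
  [  0,   0,   0]
Pivot columns: 1 → 1 pivot.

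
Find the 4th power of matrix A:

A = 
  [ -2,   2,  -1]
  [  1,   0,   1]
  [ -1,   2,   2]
A^4 = 
  [ 71, -62,  22]
  [-31,  36,   5]
  [ 22,  10,  55]

A² = A·A:
A²[1,1] = (-2)(-2) + (2)(1) + (-1)(-1) = 7
A²[1,2] = (-2)(2) + (2)(0) + (-1)(2) = -6
A²[1,3] = (-2)(-1) + (2)(1) + (-1)(2) = 2
A²[2,1] = (1)(-2) + (0)(1) + (1)(-1) = -3
A²[2,2] = (1)(2) + (0)(0) + (1)(2) = 4
A²[2,3] = (1)(-1) + (0)(1) + (1)(2) = 1
A²[3,1] = (-1)(-2) + (2)(1) + (2)(-1) = 2
A²[3,2] = (-1)(2) + (2)(0) + (2)(2) = 2
A²[3,3] = (-1)(-1) + (2)(1) + (2)(2) = 7
A² = 
  [  7,  -6,   2]
  [ -3,   4,   1]
  [  2,   2,   7]

A^3 = A^2·A:
A^3[1,1] = (7)(-2) + (-6)(1) + (2)(-1) = -22
A^3[1,2] = (7)(2) + (-6)(0) + (2)(2) = 18
A^3[1,3] = (7)(-1) + (-6)(1) + (2)(2) = -9
A^3[2,1] = (-3)(-2) + (4)(1) + (1)(-1) = 9
A^3[2,2] = (-3)(2) + (4)(0) + (1)(2) = -4
A^3[2,3] = (-3)(-1) + (4)(1) + (1)(2) = 9
A^3[3,1] = (2)(-2) + (2)(1) + (7)(-1) = -9
A^3[3,2] = (2)(2) + (2)(0) + (7)(2) = 18
A^3[3,3] = (2)(-1) + (2)(1) + (7)(2) = 14
A^3 = 
  [-22,  18,  -9]
  [  9,  -4,   9]
  [ -9,  18,  14]

A^4 = A^3·A:
A^4[1,1] = (-22)(-2) + (18)(1) + (-9)(-1) = 71
A^4[1,2] = (-22)(2) + (18)(0) + (-9)(2) = -62
A^4[1,3] = (-22)(-1) + (18)(1) + (-9)(2) = 22
A^4[2,1] = (9)(-2) + (-4)(1) + (9)(-1) = -31
A^4[2,2] = (9)(2) + (-4)(0) + (9)(2) = 36
A^4[2,3] = (9)(-1) + (-4)(1) + (9)(2) = 5
A^4[3,1] = (-9)(-2) + (18)(1) + (14)(-1) = 22
A^4[3,2] = (-9)(2) + (18)(0) + (14)(2) = 10
A^4[3,3] = (-9)(-1) + (18)(1) + (14)(2) = 55
A^4 = 
  [ 71, -62,  22]
  [-31,  36,   5]
  [ 22,  10,  55]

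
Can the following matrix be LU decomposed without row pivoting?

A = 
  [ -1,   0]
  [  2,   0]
Yes.
A[1,1] = -1 ≠ 0, so Gaussian elimination proceeds without a row swap: multiplier ℓ₂₁ = (2)/(-1) = -2, and U[2,2] = 0 - (-2)(0) = 0.
L = 
  [  1,   0]
  [ -2,   1]
U = 
  [ -1,   0]
  [  0,   0]
Check row 2 of LU: [(-2)(-1), (-2)(0) + 0] = [2, 0] = row 2 of A ✓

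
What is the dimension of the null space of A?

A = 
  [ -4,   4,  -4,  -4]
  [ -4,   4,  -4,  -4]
nullity(A) = 3

Row reduce:
R2 → R2 - (1)·R1
REF = 
  [ -4,   4,  -4,  -4]
  [  0,   0,   0,   0]
Pivot columns: 1 → 1 pivot.
rank(A) = 1, so nullity(A) = 4 - 1 = 3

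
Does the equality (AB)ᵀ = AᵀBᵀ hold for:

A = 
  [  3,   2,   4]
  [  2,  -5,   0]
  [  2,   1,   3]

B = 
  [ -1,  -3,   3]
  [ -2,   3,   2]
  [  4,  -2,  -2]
No

(AB)ᵀ = 
  [  9,   8,   8]
  [-11, -21,  -9]
  [  5,  -4,   2]

AᵀBᵀ = 
  [ -3,   4,   4]
  [ 16, -17,  16]
  [  5,  -2,  10]

The two matrices differ, so (AB)ᵀ ≠ AᵀBᵀ in general. The correct identity is (AB)ᵀ = BᵀAᵀ.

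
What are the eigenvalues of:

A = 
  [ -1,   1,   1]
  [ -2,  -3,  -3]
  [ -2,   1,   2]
λ = 1, (-3 + i√11)/2, (-3 - i√11)/2  (≈ 1, -1.5 + 1.658i, -1.5 - 1.658i)

Characteristic polynomial: det(λI - A) = λ³ + 2λ² + 2λ - 5
Testing integer divisors of the constant term: p(1) = 0, so (λ - 1) is a factor:
p(λ) = (λ - 1)(λ² + 3λ + 5)
λ² + 3λ + 5 = 0  ⇒  λ = (-3 ± √((3)² - 4·(5)))/2 = (-3 ± √(-11))/2
  = (-3 + i√11)/2,  (-3 - i√11)/2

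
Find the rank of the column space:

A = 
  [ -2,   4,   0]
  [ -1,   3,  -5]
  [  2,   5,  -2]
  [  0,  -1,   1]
dim(Col(A)) = 3

Row reduce:
R2 → R2 - (1/2)·R1
R3 → R3 + (1)·R1
R3 → R3 - (9)·R2
R4 → R4 + (1)·R2
R4 → R4 + (4/43)·R3
REF = 
  [ -2,   4,   0]
  [  0,   1,  -5]
  [  0,   0,  43]
  [  0,   0,   0]
Pivot columns: 1, 2, 3 → 3 pivots.
dim(Col(A)) = number of pivot columns = 3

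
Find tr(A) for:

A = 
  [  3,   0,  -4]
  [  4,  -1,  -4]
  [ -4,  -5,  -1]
1

tr(A) = 3 + -1 + -1 = 1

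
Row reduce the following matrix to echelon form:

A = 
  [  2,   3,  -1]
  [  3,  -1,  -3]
Row operations:
R2 → R2 - (3/2)·R1

Resulting echelon form:
REF = 
  [    2,     3,    -1]
  [    0, -11/2,  -3/2]

Rank = 2 (number of non-zero pivot rows).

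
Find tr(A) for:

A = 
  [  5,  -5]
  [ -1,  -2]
3

tr(A) = 5 + -2 = 3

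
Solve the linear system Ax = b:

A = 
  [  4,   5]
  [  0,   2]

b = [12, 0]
Row reduce the augmented matrix [A|b]:
(already in echelon form)
REF = 
  [  4,   5,  12]
  [  0,   2,   0]

Back-substitution:
x₂ = 0 / 2 = 0
x₁ = (12 - (5)(0)) / 4 = 3

x = [3, 0]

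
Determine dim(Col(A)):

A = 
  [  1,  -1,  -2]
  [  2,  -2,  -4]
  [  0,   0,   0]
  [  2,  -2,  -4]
Row reduce:
R2 → R2 - (2)·R1
R4 → R4 - (2)·R1
REF = 
  [  1,  -1,  -2]
  [  0,   0,   0]
  [  0,   0,   0]
  [  0,   0,   0]
Pivot columns: 1 → 1 pivot.
dim(Col(A)) = number of pivot columns = 1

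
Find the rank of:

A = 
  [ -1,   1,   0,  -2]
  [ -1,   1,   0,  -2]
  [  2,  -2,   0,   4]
rank(A) = 1

Row reduce:
R2 → R2 - (1)·R1
R3 → R3 + (2)·R1
REF = 
  [ -1,   1,   0,  -2]
  [  0,   0,   0,   0]
  [  0,   0,   0,   0]
Pivot columns: 1 → 1 pivot.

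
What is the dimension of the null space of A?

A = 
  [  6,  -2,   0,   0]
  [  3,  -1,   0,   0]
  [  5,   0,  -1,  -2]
nullity(A) = 2

Row reduce:
R2 → R2 - (1/2)·R1
R3 → R3 - (5/6)·R1
Swap R2 ↔ R3
REF = 
  [  6,  -2,   0,   0]
  [  0, 5/3,  -1,  -2]
  [  0,   0,   0,   0]
Pivot columns: 1, 2 → 2 pivots.
rank(A) = 2, so nullity(A) = 4 - 2 = 2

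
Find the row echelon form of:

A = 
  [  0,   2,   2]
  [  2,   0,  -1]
Row operations:
Swap R1 ↔ R2

Resulting echelon form:
REF = 
  [  2,   0,  -1]
  [  0,   2,   2]

Rank = 2 (number of non-zero pivot rows).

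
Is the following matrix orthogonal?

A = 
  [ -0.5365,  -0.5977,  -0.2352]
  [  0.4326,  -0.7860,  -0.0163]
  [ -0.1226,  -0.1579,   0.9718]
No

AᵀA = 
  [  0.4900,   0,   0]
  [  0,   1,  -0.0001]
  [  0,  -0.0001,   1]
≠ I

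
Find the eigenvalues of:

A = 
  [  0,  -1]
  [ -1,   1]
λ = (1 + √5)/2, (1 - √5)/2  (≈ 1.618, -0.618)

tr(A) = 1, det(A) = -1
Characteristic polynomial: λ² - tr(A)λ + det(A) = λ² - λ - 1
λ² - λ - 1 = 0  ⇒  λ = (1 ± √((-1)² - 4·(-1)))/2 = (1 ± √(5))/2
  = (1 + √5)/2,  (1 - √5)/2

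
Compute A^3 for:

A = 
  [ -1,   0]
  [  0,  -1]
A^3 = 
  [ -1,   0]
  [  0,  -1]

A² = A·A:
A²[1,1] = (-1)(-1) + (0)(0) = 1
A²[1,2] = (-1)(0) + (0)(-1) = 0
A²[2,1] = (0)(-1) + (-1)(0) = 0
A²[2,2] = (0)(0) + (-1)(-1) = 1
A² = 
  [  1,   0]
  [  0,   1]

A^3 = A^2·A:
A^3[1,1] = (1)(-1) + (0)(0) = -1
A^3[1,2] = (1)(0) + (0)(-1) = 0
A^3[2,1] = (0)(-1) + (1)(0) = 0
A^3[2,2] = (0)(0) + (1)(-1) = -1
A^3 = 
  [ -1,   0]
  [  0,  -1]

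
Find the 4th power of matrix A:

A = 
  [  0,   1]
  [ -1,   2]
A^4 = 
  [ -3,   4]
  [ -4,   5]

A² = A·A:
A²[1,1] = (0)(0) + (1)(-1) = -1
A²[1,2] = (0)(1) + (1)(2) = 2
A²[2,1] = (-1)(0) + (2)(-1) = -2
A²[2,2] = (-1)(1) + (2)(2) = 3
A² = 
  [ -1,   2]
  [ -2,   3]

A^3 = A^2·A:
A^3[1,1] = (-1)(0) + (2)(-1) = -2
A^3[1,2] = (-1)(1) + (2)(2) = 3
A^3[2,1] = (-2)(0) + (3)(-1) = -3
A^3[2,2] = (-2)(1) + (3)(2) = 4
A^3 = 
  [ -2,   3]
  [ -3,   4]

A^4 = A^3·A:
A^4[1,1] = (-2)(0) + (3)(-1) = -3
A^4[1,2] = (-2)(1) + (3)(2) = 4
A^4[2,1] = (-3)(0) + (4)(-1) = -4
A^4[2,2] = (-3)(1) + (4)(2) = 5
A^4 = 
  [ -3,   4]
  [ -4,   5]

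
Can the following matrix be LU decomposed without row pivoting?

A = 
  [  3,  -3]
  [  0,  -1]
Yes.
A[1,1] = 3 ≠ 0, so Gaussian elimination proceeds without a row swap: multiplier ℓ₂₁ = (0)/(3) = 0, and U[2,2] = -1 - (0)(-3) = -1.
L = 
  [  1,   0]
  [  0,   1]
U = 
  [  3,  -3]
  [  0,  -1]
Check row 2 of LU: [(0)(3), (0)(-3) + (-1)] = [0, -1] = row 2 of A ✓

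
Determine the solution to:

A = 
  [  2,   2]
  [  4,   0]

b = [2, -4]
x = [-1, 2]

Row reduce the augmented matrix [A|b]:
R2 → R2 - (2)·R1
REF = 
  [  2,   2,   2]
  [  0,  -4,  -8]

Back-substitution:
x₂ = (-8) / (-4) = 2
x₁ = (2 - (2)(2)) / 2 = -1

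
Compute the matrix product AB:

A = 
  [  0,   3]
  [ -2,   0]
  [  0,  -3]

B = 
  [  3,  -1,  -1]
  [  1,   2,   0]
A is 3×2 and B is 2×3, so AB is 3×3. Each entry is (row of A)·(column of B):
AB[1,1] = (0)(3) + (3)(1) = 3
AB[1,2] = (0)(-1) + (3)(2) = 6
AB[1,3] = (0)(-1) + (3)(0) = 0
AB[2,1] = (-2)(3) + (0)(1) = -6
AB[2,2] = (-2)(-1) + (0)(2) = 2
AB[2,3] = (-2)(-1) + (0)(0) = 2
AB[3,1] = (0)(3) + (-3)(1) = -3
AB[3,2] = (0)(-1) + (-3)(2) = -6
AB[3,3] = (0)(-1) + (-3)(0) = 0

AB = 
  [  3,   6,   0]
  [ -6,   2,   2]
  [ -3,  -6,   0]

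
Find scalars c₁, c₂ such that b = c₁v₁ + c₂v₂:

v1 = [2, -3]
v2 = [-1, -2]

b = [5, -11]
c1 = 3, c2 = 1

b = 3·v1 + 1·v2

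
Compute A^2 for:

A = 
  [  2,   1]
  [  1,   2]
A² = A·A:
A²[1,1] = (2)(2) + (1)(1) = 5
A²[1,2] = (2)(1) + (1)(2) = 4
A²[2,1] = (1)(2) + (2)(1) = 4
A²[2,2] = (1)(1) + (2)(2) = 5
A² = 
  [  5,   4]
  [  4,   5]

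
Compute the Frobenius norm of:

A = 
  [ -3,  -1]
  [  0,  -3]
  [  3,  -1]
||A||_F = 5.385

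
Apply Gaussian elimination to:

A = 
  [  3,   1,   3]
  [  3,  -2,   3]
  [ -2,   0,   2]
Row operations:
R2 → R2 - (1)·R1
R3 → R3 + (2/3)·R1
R3 → R3 + (2/9)·R2

Resulting echelon form:
REF = 
  [  3,   1,   3]
  [  0,  -3,   0]
  [  0,   0,   4]

Rank = 3 (number of non-zero pivot rows).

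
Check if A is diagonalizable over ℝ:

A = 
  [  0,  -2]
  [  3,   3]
No

tr(A) = 3, det(A) = 6
Characteristic polynomial: λ² - tr(A)λ + det(A) = λ² - 3λ + 6
λ² - 3λ + 6 = 0  ⇒  λ = (3 ± √((-3)² - 4·(6)))/2 = (3 ± √(-15))/2
  = (3 + i√15)/2,  (3 - i√15)/2
Eigenvalues: (3 + i√15)/2, (3 - i√15)/2  (≈ 1.5 + 1.936i, 1.5 - 1.936i)
Has complex eigenvalues (not diagonalizable over ℝ).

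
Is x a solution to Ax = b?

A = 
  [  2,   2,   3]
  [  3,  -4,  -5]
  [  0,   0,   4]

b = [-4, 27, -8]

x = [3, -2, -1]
No

Ax = [-1, 22, -4] ≠ b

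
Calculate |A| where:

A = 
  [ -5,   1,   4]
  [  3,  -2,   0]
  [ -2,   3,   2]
Cofactor expansion along row 1:
det(A) = (-5)·((-2)(2) - (0)(3)) - (1)·((3)(2) - (0)(-2)) + (4)·((3)(3) - (-2)(-2))
  = (-5)(-4) - (1)(6) + (4)(5)
  = 34

det(A) = 34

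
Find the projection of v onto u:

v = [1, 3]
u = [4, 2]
proj_u(v) = [2, 1]

v·u = (1)(4) + (3)(2) = 10
u·u = (4)² + (2)² = 20
proj_u(v) = (v·u / u·u) × u = (10/20) × u = (1/2) × u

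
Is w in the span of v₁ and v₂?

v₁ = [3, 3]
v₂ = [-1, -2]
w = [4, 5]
Yes

Form the augmented matrix and row-reduce:
[v₁|v₂|w] = 
  [  3,  -1,   4]
  [  3,  -2,   5]
R2 → R2 - (1)·R1
REF = 
  [  3,  -1,   4]
  [  0,  -1,   1]

No row of the form [0 0 | nonzero], so the system is consistent. Back-substitution gives c₁ = 1, c₂ = -1: w = (1)·v₁ + (-1)·v₂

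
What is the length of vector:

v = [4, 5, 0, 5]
8.124

||v||₂ = √((4)² + (5)² + (0)² + (5)²) = √66 = 8.124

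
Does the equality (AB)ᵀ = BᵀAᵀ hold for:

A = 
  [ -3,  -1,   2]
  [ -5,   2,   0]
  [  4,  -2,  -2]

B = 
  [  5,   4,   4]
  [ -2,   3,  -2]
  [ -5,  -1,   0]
Yes

(AB)ᵀ = 
  [-23, -29,  34]
  [-17, -14,  12]
  [-10, -24,  20]

BᵀAᵀ = 
  [-23, -29,  34]
  [-17, -14,  12]
  [-10, -24,  20]

Both sides are equal — this is the standard identity (AB)ᵀ = BᵀAᵀ, which holds for all A, B.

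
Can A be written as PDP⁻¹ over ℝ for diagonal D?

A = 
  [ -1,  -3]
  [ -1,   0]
Yes

tr(A) = -1, det(A) = -3
Characteristic polynomial: λ² - tr(A)λ + det(A) = λ² + λ - 3
λ² + λ - 3 = 0  ⇒  λ = (-1 ± √((1)² - 4·(-3)))/2 = (-1 ± √(13))/2
  = (-1 + √13)/2,  (-1 - √13)/2
Eigenvalues: (-1 + √13)/2, (-1 - √13)/2  (≈ 1.303, -2.303)
The two irrational eigenvalues are distinct (simple), so each has alg. mult. = geom. mult. = 1.
Sum of geometric multiplicities equals n, so A has n independent eigenvectors.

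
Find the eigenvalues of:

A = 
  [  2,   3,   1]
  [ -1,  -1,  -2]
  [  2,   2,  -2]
λ = -2, (1 + i√11)/2, (1 - i√11)/2  (≈ -2, 0.5 + 1.658i, 0.5 - 1.658i)

Characteristic polynomial: det(λI - A) = λ³ + λ² + λ + 6
Testing integer divisors of the constant term: p(-2) = 0, so (λ + 2) is a factor:
p(λ) = (λ + 2)(λ² - λ + 3)
λ² - λ + 3 = 0  ⇒  λ = (1 ± √((-1)² - 4·(3)))/2 = (1 ± √(-11))/2
  = (1 + i√11)/2,  (1 - i√11)/2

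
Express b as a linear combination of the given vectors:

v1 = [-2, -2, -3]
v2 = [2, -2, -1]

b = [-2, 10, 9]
c1 = -2, c2 = -3

b = -2·v1 + -3·v2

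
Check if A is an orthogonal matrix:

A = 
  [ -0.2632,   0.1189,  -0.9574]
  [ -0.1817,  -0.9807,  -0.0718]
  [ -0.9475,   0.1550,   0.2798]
Yes

AᵀA = 
  [  1,   0,  -0.0001]
  [  0,   0.9999,  -0.0001]
  [ -0.0001,  -0.0001,   1.0001]
≈ I (equal to I up to the 4-dp rounding of the entries)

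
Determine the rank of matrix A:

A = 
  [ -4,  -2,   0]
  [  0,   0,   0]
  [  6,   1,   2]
Row reduce:
R3 → R3 + (3/2)·R1
Swap R2 ↔ R3
REF = 
  [ -4,  -2,   0]
  [  0,  -2,   2]
  [  0,   0,   0]
Pivot columns: 1, 2 → 2 pivots.

rank(A) = 2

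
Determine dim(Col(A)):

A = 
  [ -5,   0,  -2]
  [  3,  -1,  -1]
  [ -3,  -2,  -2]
dim(Col(A)) = 3

Row reduce:
R2 → R2 + (3/5)·R1
R3 → R3 - (3/5)·R1
R3 → R3 - (2)·R2
REF = 
  [   -5,     0,    -2]
  [    0,    -1, -11/5]
  [    0,     0,  18/5]
Pivot columns: 1, 2, 3 → 3 pivots.
dim(Col(A)) = number of pivot columns = 3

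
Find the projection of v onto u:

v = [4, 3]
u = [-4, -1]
proj_u(v) = [76/17, 19/17]

v·u = (4)(-4) + (3)(-1) = -19
u·u = (-4)² + (-1)² = 17
proj_u(v) = (v·u / u·u) × u = (-19/17) × u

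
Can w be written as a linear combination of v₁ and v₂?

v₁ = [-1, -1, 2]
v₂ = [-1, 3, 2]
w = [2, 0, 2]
No

Form the augmented matrix and row-reduce:
[v₁|v₂|w] = 
  [ -1,  -1,   2]
  [ -1,   3,   0]
  [  2,   2,   2]
R2 → R2 - (1)·R1
R3 → R3 + (2)·R1
REF = 
  [ -1,  -1,   2]
  [  0,   4,  -2]
  [  0,   0,   6]

Row 3 reads [0 0 | 6], i.e. 0 = 6, so the system is inconsistent and w ∉ span{v₁, v₂}.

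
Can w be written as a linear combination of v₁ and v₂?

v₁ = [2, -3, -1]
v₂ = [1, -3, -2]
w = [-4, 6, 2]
Yes

Form the augmented matrix and row-reduce:
[v₁|v₂|w] = 
  [  2,   1,  -4]
  [ -3,  -3,   6]
  [ -1,  -2,   2]
R2 → R2 + (3/2)·R1
R3 → R3 + (1/2)·R1
R3 → R3 - (1)·R2
REF = 
  [   2,    1,   -4]
  [   0, -3/2,    0]
  [   0,    0,    0]

No row of the form [0 0 | nonzero], so the system is consistent. Back-substitution gives c₁ = -2, c₂ = 0: w = (-2)·v₁ + (0)·v₂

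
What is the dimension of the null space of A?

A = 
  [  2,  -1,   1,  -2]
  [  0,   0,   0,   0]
nullity(A) = 3

Row reduce:
(no row operations needed)
REF = 
  [  2,  -1,   1,  -2]
  [  0,   0,   0,   0]
Pivot columns: 1 → 1 pivot.
rank(A) = 1, so nullity(A) = 4 - 1 = 3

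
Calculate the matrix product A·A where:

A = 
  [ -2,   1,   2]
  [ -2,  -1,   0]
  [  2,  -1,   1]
A² = A·A:
A²[1,1] = (-2)(-2) + (1)(-2) + (2)(2) = 6
A²[1,2] = (-2)(1) + (1)(-1) + (2)(-1) = -5
A²[1,3] = (-2)(2) + (1)(0) + (2)(1) = -2
A²[2,1] = (-2)(-2) + (-1)(-2) + (0)(2) = 6
A²[2,2] = (-2)(1) + (-1)(-1) + (0)(-1) = -1
A²[2,3] = (-2)(2) + (-1)(0) + (0)(1) = -4
A²[3,1] = (2)(-2) + (-1)(-2) + (1)(2) = 0
A²[3,2] = (2)(1) + (-1)(-1) + (1)(-1) = 2
A²[3,3] = (2)(2) + (-1)(0) + (1)(1) = 5
A² = 
  [  6,  -5,  -2]
  [  6,  -1,  -4]
  [  0,   2,   5]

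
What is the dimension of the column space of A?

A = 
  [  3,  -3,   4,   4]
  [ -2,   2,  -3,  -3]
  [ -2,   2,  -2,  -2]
Row reduce:
R2 → R2 + (2/3)·R1
R3 → R3 + (2/3)·R1
R3 → R3 + (2)·R2
REF = 
  [   3,   -3,    4,    4]
  [   0,    0, -1/3, -1/3]
  [   0,    0,    0,    0]
Pivot columns: 1, 3 → 2 pivots.
dim(Col(A)) = number of pivot columns = 2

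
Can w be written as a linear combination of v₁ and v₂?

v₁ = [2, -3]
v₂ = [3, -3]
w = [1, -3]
Yes

Form the augmented matrix and row-reduce:
[v₁|v₂|w] = 
  [  2,   3,   1]
  [ -3,  -3,  -3]
R2 → R2 + (3/2)·R1
REF = 
  [   2,    3,    1]
  [   0,  3/2, -3/2]

No row of the form [0 0 | nonzero], so the system is consistent. Back-substitution gives c₁ = 2, c₂ = -1: w = (2)·v₁ + (-1)·v₂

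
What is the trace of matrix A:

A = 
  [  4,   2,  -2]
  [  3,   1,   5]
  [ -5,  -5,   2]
7

tr(A) = 4 + 1 + 2 = 7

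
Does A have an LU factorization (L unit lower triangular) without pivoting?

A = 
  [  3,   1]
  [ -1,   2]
Yes.
A[1,1] = 3 ≠ 0, so Gaussian elimination proceeds without a row swap: multiplier ℓ₂₁ = (-1)/(3) = -1/3, and U[2,2] = 2 - (-1/3)(1) = 7/3.
L = 
  [   1,    0]
  [-1/3,    1]
U = 
  [  3,   1]
  [  0, 7/3]
Check row 2 of LU: [(-1/3)(3), (-1/3)(1) + (7/3)] = [-1, 2] = row 2 of A ✓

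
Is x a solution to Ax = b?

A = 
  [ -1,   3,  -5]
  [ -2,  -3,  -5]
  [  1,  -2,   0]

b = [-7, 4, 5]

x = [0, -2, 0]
No

Ax = [-6, 6, 4] ≠ b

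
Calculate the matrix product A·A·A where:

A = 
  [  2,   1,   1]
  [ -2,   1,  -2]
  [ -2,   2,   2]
A^3 = 
  [-14,   9,  -6]
  [ 22, -23,  -8]
  [-28, -12, -24]

A² = A·A:
A²[1,1] = (2)(2) + (1)(-2) + (1)(-2) = 0
A²[1,2] = (2)(1) + (1)(1) + (1)(2) = 5
A²[1,3] = (2)(1) + (1)(-2) + (1)(2) = 2
A²[2,1] = (-2)(2) + (1)(-2) + (-2)(-2) = -2
A²[2,2] = (-2)(1) + (1)(1) + (-2)(2) = -5
A²[2,3] = (-2)(1) + (1)(-2) + (-2)(2) = -8
A²[3,1] = (-2)(2) + (2)(-2) + (2)(-2) = -12
A²[3,2] = (-2)(1) + (2)(1) + (2)(2) = 4
A²[3,3] = (-2)(1) + (2)(-2) + (2)(2) = -2
A² = 
  [  0,   5,   2]
  [ -2,  -5,  -8]
  [-12,   4,  -2]

A^3 = A^2·A:
A^3[1,1] = (0)(2) + (5)(-2) + (2)(-2) = -14
A^3[1,2] = (0)(1) + (5)(1) + (2)(2) = 9
A^3[1,3] = (0)(1) + (5)(-2) + (2)(2) = -6
A^3[2,1] = (-2)(2) + (-5)(-2) + (-8)(-2) = 22
A^3[2,2] = (-2)(1) + (-5)(1) + (-8)(2) = -23
A^3[2,3] = (-2)(1) + (-5)(-2) + (-8)(2) = -8
A^3[3,1] = (-12)(2) + (4)(-2) + (-2)(-2) = -28
A^3[3,2] = (-12)(1) + (4)(1) + (-2)(2) = -12
A^3[3,3] = (-12)(1) + (4)(-2) + (-2)(2) = -24
A^3 = 
  [-14,   9,  -6]
  [ 22, -23,  -8]
  [-28, -12, -24]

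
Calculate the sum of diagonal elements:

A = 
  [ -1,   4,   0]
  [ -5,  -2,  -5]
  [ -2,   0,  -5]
-8

tr(A) = -1 + -2 + -5 = -8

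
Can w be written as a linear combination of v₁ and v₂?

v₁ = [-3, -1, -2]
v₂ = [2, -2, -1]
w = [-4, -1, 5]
No

Form the augmented matrix and row-reduce:
[v₁|v₂|w] = 
  [ -3,   2,  -4]
  [ -1,  -2,  -1]
  [ -2,  -1,   5]
R2 → R2 - (1/3)·R1
R3 → R3 - (2/3)·R1
R3 → R3 - (7/8)·R2
REF = 
  [  -3,    2,   -4]
  [   0, -8/3,  1/3]
  [   0,    0, 59/8]

Row 3 reads [0 0 | 59/8], i.e. 0 = 59/8, so the system is inconsistent and w ∉ span{v₁, v₂}.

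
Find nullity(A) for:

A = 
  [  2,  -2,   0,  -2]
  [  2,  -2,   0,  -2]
nullity(A) = 3

Row reduce:
R2 → R2 - (1)·R1
REF = 
  [  2,  -2,   0,  -2]
  [  0,   0,   0,   0]
Pivot columns: 1 → 1 pivot.
rank(A) = 1, so nullity(A) = 4 - 1 = 3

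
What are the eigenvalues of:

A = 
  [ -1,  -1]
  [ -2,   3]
λ = 1 + √6, 1 - √6  (≈ 3.449, -1.449)

tr(A) = 2, det(A) = -5
Characteristic polynomial: λ² - tr(A)λ + det(A) = λ² - 2λ - 5
λ² - 2λ - 5 = 0  ⇒  λ = (2 ± √((-2)² - 4·(-5)))/2 = (2 ± √(24))/2
  = 1 + √6,  1 - √6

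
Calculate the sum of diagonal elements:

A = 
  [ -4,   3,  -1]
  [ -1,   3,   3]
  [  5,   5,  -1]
-2

tr(A) = -4 + 3 + -1 = -2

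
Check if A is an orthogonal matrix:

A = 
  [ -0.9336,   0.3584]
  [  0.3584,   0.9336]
Yes

AᵀA = 
  [  1.0001,   0]
  [  0,   1.0001]
≈ I (equal to I up to the 4-dp rounding of the entries)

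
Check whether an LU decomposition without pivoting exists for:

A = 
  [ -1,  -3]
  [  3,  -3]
Yes.
A[1,1] = -1 ≠ 0, so Gaussian elimination proceeds without a row swap: multiplier ℓ₂₁ = (3)/(-1) = -3, and U[2,2] = -3 - (-3)(-3) = -12.
L = 
  [  1,   0]
  [ -3,   1]
U = 
  [ -1,  -3]
  [  0, -12]
Check row 2 of LU: [(-3)(-1), (-3)(-3) + (-12)] = [3, -3] = row 2 of A ✓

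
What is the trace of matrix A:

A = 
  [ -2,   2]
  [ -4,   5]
3

tr(A) = -2 + 5 = 3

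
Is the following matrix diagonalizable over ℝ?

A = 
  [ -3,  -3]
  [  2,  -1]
No

tr(A) = -4, det(A) = 9
Characteristic polynomial: λ² - tr(A)λ + det(A) = λ² + 4λ + 9
λ² + 4λ + 9 = 0  ⇒  λ = (-4 ± √((4)² - 4·(9)))/2 = (-4 ± √(-20))/2
  = -2 + i√5,  -2 - i√5
Eigenvalues: -2 + i√5, -2 - i√5  (≈ -2 + 2.236i, -2 - 2.236i)
Has complex eigenvalues (not diagonalizable over ℝ).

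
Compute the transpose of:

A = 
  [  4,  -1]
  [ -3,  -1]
Aᵀ = 
  [  4,  -3]
  [ -1,  -1]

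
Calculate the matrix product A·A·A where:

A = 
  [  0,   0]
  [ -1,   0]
A² = A·A:
A²[1,1] = (0)(0) + (0)(-1) = 0
A²[1,2] = (0)(0) + (0)(0) = 0
A²[2,1] = (-1)(0) + (0)(-1) = 0
A²[2,2] = (-1)(0) + (0)(0) = 0
A² = 
  [  0,   0]
  [  0,   0]

A^3 = A^2·A:
A^3[1,1] = (0)(0) + (0)(-1) = 0
A^3[1,2] = (0)(0) + (0)(0) = 0
A^3[2,1] = (0)(0) + (0)(-1) = 0
A^3[2,2] = (0)(0) + (0)(0) = 0
A^3 = 
  [  0,   0]
  [  0,   0]

Therefore
A^3 = 
  [  0,   0]
  [  0,   0]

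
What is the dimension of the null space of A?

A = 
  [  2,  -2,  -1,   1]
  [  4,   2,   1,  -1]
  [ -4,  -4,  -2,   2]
nullity(A) = 2

Row reduce:
R2 → R2 - (2)·R1
R3 → R3 + (2)·R1
R3 → R3 + (4/3)·R2
REF = 
  [  2,  -2,  -1,   1]
  [  0,   6,   3,  -3]
  [  0,   0,   0,   0]
Pivot columns: 1, 2 → 2 pivots.
rank(A) = 2, so nullity(A) = 4 - 2 = 2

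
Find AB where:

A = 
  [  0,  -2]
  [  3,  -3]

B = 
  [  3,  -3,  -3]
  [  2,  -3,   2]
AB = 
  [ -4,   6,  -4]
  [  3,   0, -15]

A is 2×2 and B is 2×3, so AB is 2×3. Each entry is (row of A)·(column of B):
AB[1,1] = (0)(3) + (-2)(2) = -4
AB[1,2] = (0)(-3) + (-2)(-3) = 6
AB[1,3] = (0)(-3) + (-2)(2) = -4
AB[2,1] = (3)(3) + (-3)(2) = 3
AB[2,2] = (3)(-3) + (-3)(-3) = 0
AB[2,3] = (3)(-3) + (-3)(2) = -15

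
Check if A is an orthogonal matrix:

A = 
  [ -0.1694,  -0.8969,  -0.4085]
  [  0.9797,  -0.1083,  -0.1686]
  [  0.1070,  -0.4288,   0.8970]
Yes

AᵀA = 
  [  1,   0,   0]
  [  0,   1,   0]
  [  0,   0,   0.9999]
≈ I (equal to I up to the 4-dp rounding of the entries)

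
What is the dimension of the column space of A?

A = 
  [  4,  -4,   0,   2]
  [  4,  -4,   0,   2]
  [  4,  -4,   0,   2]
dim(Col(A)) = 1

Row reduce:
R2 → R2 - (1)·R1
R3 → R3 - (1)·R1
REF = 
  [  4,  -4,   0,   2]
  [  0,   0,   0,   0]
  [  0,   0,   0,   0]
Pivot columns: 1 → 1 pivot.
dim(Col(A)) = number of pivot columns = 1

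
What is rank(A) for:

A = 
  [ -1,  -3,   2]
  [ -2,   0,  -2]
Row reduce:
R2 → R2 - (2)·R1
REF = 
  [ -1,  -3,   2]
  [  0,   6,  -6]
Pivot columns: 1, 2 → 2 pivots.

rank(A) = 2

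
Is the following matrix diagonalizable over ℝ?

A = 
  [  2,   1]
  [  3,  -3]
Yes

tr(A) = -1, det(A) = -9
Characteristic polynomial: λ² - tr(A)λ + det(A) = λ² + λ - 9
λ² + λ - 9 = 0  ⇒  λ = (-1 ± √((1)² - 4·(-9)))/2 = (-1 ± √(37))/2
  = (-1 + √37)/2,  (-1 - √37)/2
Eigenvalues: (-1 + √37)/2, (-1 - √37)/2  (≈ 2.541, -3.541)
The two irrational eigenvalues are distinct (simple), so each has alg. mult. = geom. mult. = 1.
Sum of geometric multiplicities equals n, so A has n independent eigenvectors.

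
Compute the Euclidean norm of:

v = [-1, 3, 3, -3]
5.292

||v||₂ = √((-1)² + (3)² + (3)² + (-3)²) = √28 = 5.292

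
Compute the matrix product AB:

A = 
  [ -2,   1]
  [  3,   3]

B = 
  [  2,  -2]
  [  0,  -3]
AB = 
  [ -4,   1]
  [  6, -15]

A is 2×2 and B is 2×2, so AB is 2×2. Each entry is (row of A)·(column of B):
AB[1,1] = (-2)(2) + (1)(0) = -4
AB[1,2] = (-2)(-2) + (1)(-3) = 1
AB[2,1] = (3)(2) + (3)(0) = 6
AB[2,2] = (3)(-2) + (3)(-3) = -15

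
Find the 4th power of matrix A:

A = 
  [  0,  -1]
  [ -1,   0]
A² = A·A:
A²[1,1] = (0)(0) + (-1)(-1) = 1
A²[1,2] = (0)(-1) + (-1)(0) = 0
A²[2,1] = (-1)(0) + (0)(-1) = 0
A²[2,2] = (-1)(-1) + (0)(0) = 1
A² = 
  [  1,   0]
  [  0,   1]

A^3 = A^2·A:
A^3[1,1] = (1)(0) + (0)(-1) = 0
A^3[1,2] = (1)(-1) + (0)(0) = -1
A^3[2,1] = (0)(0) + (1)(-1) = -1
A^3[2,2] = (0)(-1) + (1)(0) = 0
A^3 = 
  [  0,  -1]
  [ -1,   0]

A^4 = A^3·A:
A^4[1,1] = (0)(0) + (-1)(-1) = 1
A^4[1,2] = (0)(-1) + (-1)(0) = 0
A^4[2,1] = (-1)(0) + (0)(-1) = 0
A^4[2,2] = (-1)(-1) + (0)(0) = 1
A^4 = 
  [  1,   0]
  [  0,   1]

Therefore
A^4 = 
  [  1,   0]
  [  0,   1]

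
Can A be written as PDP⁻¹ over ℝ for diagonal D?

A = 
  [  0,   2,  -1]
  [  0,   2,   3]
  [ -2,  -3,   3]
No

Characteristic polynomial: det(λI - A) = λ³ - 5λ² + 13λ + 16
By the rational root theorem any rational root is an integer dividing 16; none of those is a root, so p(λ) has no rational roots and hence (being an irreducible cubic) no repeated roots.
Discriminant of the cubic: Δ = -22195
Δ < 0 ⇒ one real eigenvalue and a complex-conjugate pair: λ ≈ 2.94 + 3.087i, 2.94 - 3.087i, -0.8803
Has complex eigenvalues (not diagonalizable over ℝ).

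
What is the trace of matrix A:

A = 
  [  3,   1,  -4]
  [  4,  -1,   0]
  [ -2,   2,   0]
2

tr(A) = 3 + -1 + 0 = 2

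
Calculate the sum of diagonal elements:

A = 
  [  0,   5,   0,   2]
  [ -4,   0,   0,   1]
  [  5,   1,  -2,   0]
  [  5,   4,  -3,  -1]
-3

tr(A) = 0 + 0 + -2 + -1 = -3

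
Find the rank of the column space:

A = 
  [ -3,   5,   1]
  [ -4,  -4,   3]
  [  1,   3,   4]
dim(Col(A)) = 3

Row reduce:
R2 → R2 - (4/3)·R1
R3 → R3 + (1/3)·R1
R3 → R3 + (7/16)·R2
REF = 
  [   -3,     5,     1]
  [    0, -32/3,   5/3]
  [    0,     0, 81/16]
Pivot columns: 1, 2, 3 → 3 pivots.
dim(Col(A)) = number of pivot columns = 3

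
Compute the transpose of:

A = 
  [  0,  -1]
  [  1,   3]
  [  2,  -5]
Aᵀ = 
  [  0,   1,   2]
  [ -1,   3,  -5]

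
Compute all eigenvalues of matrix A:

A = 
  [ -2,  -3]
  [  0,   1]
λ = 1, -2

tr(A) = -1, det(A) = -2
Characteristic polynomial: λ² - tr(A)λ + det(A) = λ² + λ - 2
λ² + λ - 2 = (λ + 2)(λ - 1)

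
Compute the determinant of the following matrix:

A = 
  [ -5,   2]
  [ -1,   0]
2

For a 2×2 matrix, det = ad - bc = (-5)(0) - (2)(-1) = 2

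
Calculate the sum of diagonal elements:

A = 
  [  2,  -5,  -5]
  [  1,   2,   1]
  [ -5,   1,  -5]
-1

tr(A) = 2 + 2 + -5 = -1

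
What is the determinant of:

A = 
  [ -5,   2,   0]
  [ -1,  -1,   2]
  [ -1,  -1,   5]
Cofactor expansion along row 1:
det(A) = (-5)·((-1)(5) - (2)(-1)) - (2)·((-1)(5) - (2)(-1)) + (0)·((-1)(-1) - (-1)(-1))
  = (-5)(-3) - (2)(-3) + (0)(0)
  = 21

det(A) = 21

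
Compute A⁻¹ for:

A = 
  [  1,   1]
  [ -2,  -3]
det(A) = (1)(-3) - (1)(-2) = -1
For a 2×2 matrix, A⁻¹ = (1/det(A)) · [[d, -b], [-c, a]]
    = (-1) · [[-3, -1], [2, 1]]

A⁻¹ = 
  [  3,   1]
  [ -2,  -1]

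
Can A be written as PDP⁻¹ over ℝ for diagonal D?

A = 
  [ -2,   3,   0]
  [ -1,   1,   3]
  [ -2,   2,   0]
No

Characteristic polynomial: det(λI - A) = λ³ + λ² - 5λ + 6
By the rational root theorem any rational root is an integer dividing 6; none of those is a root, so p(λ) has no rational roots and hence (being an irreducible cubic) no repeated roots.
Discriminant of the cubic: Δ = -1011
Δ < 0 ⇒ one real eigenvalue and a complex-conjugate pair: λ ≈ -3.172, 1.086 + 0.8436i, 1.086 - 0.8436i
Has complex eigenvalues (not diagonalizable over ℝ).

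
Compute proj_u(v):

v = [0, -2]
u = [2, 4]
v·u = (0)(2) + (-2)(4) = -8
u·u = (2)² + (4)² = 20
proj_u(v) = (v·u / u·u) × u = (-8/20) × u = (-2/5) × u

proj_u(v) = [-4/5, -8/5]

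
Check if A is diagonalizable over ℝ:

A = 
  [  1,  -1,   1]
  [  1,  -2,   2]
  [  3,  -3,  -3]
No

Characteristic polynomial: det(λI - A) = λ³ + 4λ² + 5λ - 6
By the rational root theorem any rational root is an integer dividing 6; none of those is a root, so p(λ) has no rational roots and hence (being an irreducible cubic) no repeated roots.
Discriminant of the cubic: Δ = -1696
Δ < 0 ⇒ one real eigenvalue and a complex-conjugate pair: λ ≈ -2.358 + 1.678i, -2.358 - 1.678i, 0.7162
Has complex eigenvalues (not diagonalizable over ℝ).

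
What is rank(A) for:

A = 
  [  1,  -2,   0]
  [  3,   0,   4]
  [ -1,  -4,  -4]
Row reduce:
R2 → R2 - (3)·R1
R3 → R3 + (1)·R1
R3 → R3 + (1)·R2
REF = 
  [  1,  -2,   0]
  [  0,   6,   4]
  [  0,   0,   0]
Pivot columns: 1, 2 → 2 pivots.

rank(A) = 2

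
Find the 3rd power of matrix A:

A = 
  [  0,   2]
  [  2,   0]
A² = A·A:
A²[1,1] = (0)(0) + (2)(2) = 4
A²[1,2] = (0)(2) + (2)(0) = 0
A²[2,1] = (2)(0) + (0)(2) = 0
A²[2,2] = (2)(2) + (0)(0) = 4
A² = 
  [  4,   0]
  [  0,   4]

A^3 = A^2·A:
A^3[1,1] = (4)(0) + (0)(2) = 0
A^3[1,2] = (4)(2) + (0)(0) = 8
A^3[2,1] = (0)(0) + (4)(2) = 8
A^3[2,2] = (0)(2) + (4)(0) = 0
A^3 = 
  [  0,   8]
  [  8,   0]

Therefore
A^3 = 
  [  0,   8]
  [  8,   0]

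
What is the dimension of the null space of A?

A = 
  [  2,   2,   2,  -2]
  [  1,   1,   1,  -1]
nullity(A) = 3

Row reduce:
R2 → R2 - (1/2)·R1
REF = 
  [  2,   2,   2,  -2]
  [  0,   0,   0,   0]
Pivot columns: 1 → 1 pivot.
rank(A) = 1, so nullity(A) = 4 - 1 = 3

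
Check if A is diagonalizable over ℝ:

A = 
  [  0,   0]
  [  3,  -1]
Yes

tr(A) = -1, det(A) = 0
Characteristic polynomial: λ² - tr(A)λ + det(A) = λ² + λ
λ² + λ = λ(λ + 1)
Eigenvalues: 0, -1
λ=-1: alg. mult. = 1, geom. mult. = 2 - rank(A - (-1)I) = 2 - 1 = 1
λ=0: alg. mult. = 1, geom. mult. = 2 - rank(A - (0)I) = 2 - 1 = 1
Sum of geometric multiplicities equals n, so A has n independent eigenvectors.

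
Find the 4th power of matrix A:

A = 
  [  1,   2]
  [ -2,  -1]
A^4 = 
  [  9,   0]
  [  0,   9]

A² = A·A:
A²[1,1] = (1)(1) + (2)(-2) = -3
A²[1,2] = (1)(2) + (2)(-1) = 0
A²[2,1] = (-2)(1) + (-1)(-2) = 0
A²[2,2] = (-2)(2) + (-1)(-1) = -3
A² = 
  [ -3,   0]
  [  0,  -3]

A^3 = A^2·A:
A^3[1,1] = (-3)(1) + (0)(-2) = -3
A^3[1,2] = (-3)(2) + (0)(-1) = -6
A^3[2,1] = (0)(1) + (-3)(-2) = 6
A^3[2,2] = (0)(2) + (-3)(-1) = 3
A^3 = 
  [ -3,  -6]
  [  6,   3]

A^4 = A^3·A:
A^4[1,1] = (-3)(1) + (-6)(-2) = 9
A^4[1,2] = (-3)(2) + (-6)(-1) = 0
A^4[2,1] = (6)(1) + (3)(-2) = 0
A^4[2,2] = (6)(2) + (3)(-1) = 9
A^4 = 
  [  9,   0]
  [  0,   9]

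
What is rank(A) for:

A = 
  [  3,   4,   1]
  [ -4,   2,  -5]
rank(A) = 2

Row reduce:
R2 → R2 + (4/3)·R1
REF = 
  [    3,     4,     1]
  [    0,  22/3, -11/3]
Pivot columns: 1, 2 → 2 pivots.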